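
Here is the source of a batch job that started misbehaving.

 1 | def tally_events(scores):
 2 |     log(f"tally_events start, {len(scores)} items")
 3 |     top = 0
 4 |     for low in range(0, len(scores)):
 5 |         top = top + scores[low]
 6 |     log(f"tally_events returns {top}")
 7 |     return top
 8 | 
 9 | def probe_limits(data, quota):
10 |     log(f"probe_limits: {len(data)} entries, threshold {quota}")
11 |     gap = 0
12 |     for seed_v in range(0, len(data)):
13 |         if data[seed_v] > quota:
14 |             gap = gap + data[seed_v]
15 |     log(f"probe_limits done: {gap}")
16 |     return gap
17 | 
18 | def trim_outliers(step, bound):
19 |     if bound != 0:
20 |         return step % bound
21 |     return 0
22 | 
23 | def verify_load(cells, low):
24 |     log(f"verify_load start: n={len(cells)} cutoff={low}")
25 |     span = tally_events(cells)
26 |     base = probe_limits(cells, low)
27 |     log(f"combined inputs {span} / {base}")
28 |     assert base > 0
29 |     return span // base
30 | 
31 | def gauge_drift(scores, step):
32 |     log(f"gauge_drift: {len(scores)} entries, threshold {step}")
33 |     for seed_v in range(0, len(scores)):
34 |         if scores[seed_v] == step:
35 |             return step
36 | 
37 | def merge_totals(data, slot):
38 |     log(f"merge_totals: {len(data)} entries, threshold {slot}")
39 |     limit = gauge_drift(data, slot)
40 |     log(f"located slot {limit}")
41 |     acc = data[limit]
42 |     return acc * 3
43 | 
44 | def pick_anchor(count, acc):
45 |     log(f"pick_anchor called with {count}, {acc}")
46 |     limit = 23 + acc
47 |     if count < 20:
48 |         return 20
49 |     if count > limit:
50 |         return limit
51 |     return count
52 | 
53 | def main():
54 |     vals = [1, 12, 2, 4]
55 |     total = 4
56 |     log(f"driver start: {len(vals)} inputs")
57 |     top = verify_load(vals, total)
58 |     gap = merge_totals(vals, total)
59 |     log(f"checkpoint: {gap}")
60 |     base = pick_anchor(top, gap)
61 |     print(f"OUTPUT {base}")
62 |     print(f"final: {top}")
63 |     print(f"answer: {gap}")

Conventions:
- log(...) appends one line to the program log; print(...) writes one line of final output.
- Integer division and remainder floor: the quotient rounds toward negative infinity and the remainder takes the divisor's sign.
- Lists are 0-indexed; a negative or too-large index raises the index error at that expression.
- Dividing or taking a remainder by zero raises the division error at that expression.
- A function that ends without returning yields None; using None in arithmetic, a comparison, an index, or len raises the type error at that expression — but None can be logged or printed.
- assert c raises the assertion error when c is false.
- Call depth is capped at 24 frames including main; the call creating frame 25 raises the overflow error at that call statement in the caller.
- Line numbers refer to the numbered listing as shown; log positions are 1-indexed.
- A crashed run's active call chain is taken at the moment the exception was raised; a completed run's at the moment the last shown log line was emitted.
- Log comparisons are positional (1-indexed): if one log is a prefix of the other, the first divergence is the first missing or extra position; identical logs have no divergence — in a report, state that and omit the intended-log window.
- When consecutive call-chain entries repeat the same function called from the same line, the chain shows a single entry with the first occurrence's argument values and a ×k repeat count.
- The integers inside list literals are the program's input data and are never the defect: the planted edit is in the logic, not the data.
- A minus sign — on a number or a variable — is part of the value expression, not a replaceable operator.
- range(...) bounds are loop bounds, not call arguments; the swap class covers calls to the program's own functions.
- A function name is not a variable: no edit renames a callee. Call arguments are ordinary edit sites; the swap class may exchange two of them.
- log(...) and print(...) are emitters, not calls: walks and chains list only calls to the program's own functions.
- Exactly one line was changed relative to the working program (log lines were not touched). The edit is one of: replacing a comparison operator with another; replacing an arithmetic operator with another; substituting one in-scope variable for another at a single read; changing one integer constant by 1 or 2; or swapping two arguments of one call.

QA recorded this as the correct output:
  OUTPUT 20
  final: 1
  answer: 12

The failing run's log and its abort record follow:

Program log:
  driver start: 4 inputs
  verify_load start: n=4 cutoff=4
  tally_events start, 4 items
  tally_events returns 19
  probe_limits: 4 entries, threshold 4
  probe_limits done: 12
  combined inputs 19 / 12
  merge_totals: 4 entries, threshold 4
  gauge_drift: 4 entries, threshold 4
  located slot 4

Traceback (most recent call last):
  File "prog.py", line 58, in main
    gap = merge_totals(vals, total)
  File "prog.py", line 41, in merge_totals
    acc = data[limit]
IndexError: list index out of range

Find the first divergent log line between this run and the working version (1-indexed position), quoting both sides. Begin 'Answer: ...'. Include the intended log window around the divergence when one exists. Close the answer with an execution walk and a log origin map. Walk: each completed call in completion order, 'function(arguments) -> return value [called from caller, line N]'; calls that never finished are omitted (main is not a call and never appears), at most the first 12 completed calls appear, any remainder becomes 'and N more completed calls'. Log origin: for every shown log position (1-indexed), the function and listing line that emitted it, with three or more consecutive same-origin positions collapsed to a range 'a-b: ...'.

Answer: at position 10 the run shows 'located slot 4' where the working version logs 'located slot 3'.
Intended log window:
  8: merge_totals: 4 entries, threshold 4
  9: gauge_drift: 4 entries, threshold 4
  10: located slot 3
  11: checkpoint: 12
Execution walk:
  tally_events([1, 12, 2, 4]) -> 19  [called from verify_load, line 25]
  probe_limits([1, 12, 2, 4], 4) -> 12  [called from verify_load, line 26]
  verify_load([1, 12, 2, 4], 4) -> 1  [called from main, line 57]
  gauge_drift([1, 12, 2, 4], 4) -> 4  [called from merge_totals, line 39]
Origin of each log line:
  1: logged in main at line 56
  2: logged in verify_load at line 24
  3: logged in tally_events at line 2
  4: logged in tally_events at line 6
  5: logged in probe_limits at line 10
  6: logged in probe_limits at line 15
  7: logged in verify_load at line 27
  8: logged in merge_totals at line 38
  9: logged in gauge_drift at line 32
  10: logged in merge_totals at line 40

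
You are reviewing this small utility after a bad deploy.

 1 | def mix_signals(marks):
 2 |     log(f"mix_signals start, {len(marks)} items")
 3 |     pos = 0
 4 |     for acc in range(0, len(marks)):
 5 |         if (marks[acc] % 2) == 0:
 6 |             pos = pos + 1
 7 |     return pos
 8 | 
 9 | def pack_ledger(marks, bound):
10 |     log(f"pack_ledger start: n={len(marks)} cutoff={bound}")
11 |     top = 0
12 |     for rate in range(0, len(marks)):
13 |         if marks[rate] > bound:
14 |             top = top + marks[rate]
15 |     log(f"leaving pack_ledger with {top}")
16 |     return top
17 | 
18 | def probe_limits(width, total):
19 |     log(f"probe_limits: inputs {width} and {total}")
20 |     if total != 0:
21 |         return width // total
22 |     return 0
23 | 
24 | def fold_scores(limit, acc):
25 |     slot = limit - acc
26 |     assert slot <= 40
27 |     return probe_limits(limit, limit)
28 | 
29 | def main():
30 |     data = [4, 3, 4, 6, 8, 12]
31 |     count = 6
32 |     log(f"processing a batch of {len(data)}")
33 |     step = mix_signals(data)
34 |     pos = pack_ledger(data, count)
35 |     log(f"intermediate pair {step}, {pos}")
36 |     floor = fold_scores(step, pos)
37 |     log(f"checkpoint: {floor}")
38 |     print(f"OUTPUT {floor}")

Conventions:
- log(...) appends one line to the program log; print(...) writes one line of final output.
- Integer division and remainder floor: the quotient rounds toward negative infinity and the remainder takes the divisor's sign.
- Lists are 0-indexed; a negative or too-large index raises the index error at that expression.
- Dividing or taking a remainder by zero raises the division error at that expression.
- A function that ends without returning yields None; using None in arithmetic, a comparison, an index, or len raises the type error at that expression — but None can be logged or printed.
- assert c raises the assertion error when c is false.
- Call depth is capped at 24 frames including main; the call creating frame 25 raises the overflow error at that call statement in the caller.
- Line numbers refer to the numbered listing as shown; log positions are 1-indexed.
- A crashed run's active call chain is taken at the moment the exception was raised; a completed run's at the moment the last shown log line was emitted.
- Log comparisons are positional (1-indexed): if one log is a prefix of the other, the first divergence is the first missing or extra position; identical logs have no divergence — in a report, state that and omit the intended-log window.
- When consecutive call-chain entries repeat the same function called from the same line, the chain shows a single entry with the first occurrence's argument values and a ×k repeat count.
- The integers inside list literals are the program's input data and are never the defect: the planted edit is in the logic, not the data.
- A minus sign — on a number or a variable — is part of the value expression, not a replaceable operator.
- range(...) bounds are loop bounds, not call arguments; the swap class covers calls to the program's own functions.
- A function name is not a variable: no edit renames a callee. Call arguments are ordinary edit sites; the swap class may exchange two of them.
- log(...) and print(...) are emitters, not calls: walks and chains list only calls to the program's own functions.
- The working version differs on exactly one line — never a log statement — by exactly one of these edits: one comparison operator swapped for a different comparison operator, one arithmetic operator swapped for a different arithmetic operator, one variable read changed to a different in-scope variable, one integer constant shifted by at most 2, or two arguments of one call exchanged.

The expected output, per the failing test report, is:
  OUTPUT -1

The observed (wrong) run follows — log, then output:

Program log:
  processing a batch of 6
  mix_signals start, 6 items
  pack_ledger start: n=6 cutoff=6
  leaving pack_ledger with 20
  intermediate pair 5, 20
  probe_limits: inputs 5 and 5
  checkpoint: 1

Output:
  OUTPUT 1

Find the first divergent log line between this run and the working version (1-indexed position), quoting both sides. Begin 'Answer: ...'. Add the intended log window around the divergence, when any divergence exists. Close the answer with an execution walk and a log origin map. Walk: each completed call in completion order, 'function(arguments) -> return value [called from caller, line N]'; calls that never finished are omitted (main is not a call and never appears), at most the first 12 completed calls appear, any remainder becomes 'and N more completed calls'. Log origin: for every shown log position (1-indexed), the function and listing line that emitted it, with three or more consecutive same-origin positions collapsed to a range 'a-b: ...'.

Answer: at position 6 the run shows 'probe_limits: inputs 5 and 5' where the working version logs 'probe_limits: inputs 5 and -15'.
Intended log window:
  4: leaving pack_ledger with 20
  5: intermediate pair 5, 20
  6: probe_limits: inputs 5 and -15
  7: checkpoint: -1
Execution walk:
  mix_signals([4, 3, 4, 6, 8, 12]) -> 5  [called from main, line 33]
  pack_ledger([4, 3, 4, 6, 8, 12], 6) -> 20  [called from main, line 34]
  probe_limits(5, 5) -> 1  [called from fold_scores, line 27]
  fold_scores(5, 20) -> 1  [called from main, line 36]
Log origins:
  1: logged in main at line 32
  2: logged in mix_signals at line 2
  3: logged in pack_ledger at line 10
  4: logged in pack_ledger at line 15
  5: logged in main at line 35
  6: logged in probe_limits at line 19
  7: logged in main at line 37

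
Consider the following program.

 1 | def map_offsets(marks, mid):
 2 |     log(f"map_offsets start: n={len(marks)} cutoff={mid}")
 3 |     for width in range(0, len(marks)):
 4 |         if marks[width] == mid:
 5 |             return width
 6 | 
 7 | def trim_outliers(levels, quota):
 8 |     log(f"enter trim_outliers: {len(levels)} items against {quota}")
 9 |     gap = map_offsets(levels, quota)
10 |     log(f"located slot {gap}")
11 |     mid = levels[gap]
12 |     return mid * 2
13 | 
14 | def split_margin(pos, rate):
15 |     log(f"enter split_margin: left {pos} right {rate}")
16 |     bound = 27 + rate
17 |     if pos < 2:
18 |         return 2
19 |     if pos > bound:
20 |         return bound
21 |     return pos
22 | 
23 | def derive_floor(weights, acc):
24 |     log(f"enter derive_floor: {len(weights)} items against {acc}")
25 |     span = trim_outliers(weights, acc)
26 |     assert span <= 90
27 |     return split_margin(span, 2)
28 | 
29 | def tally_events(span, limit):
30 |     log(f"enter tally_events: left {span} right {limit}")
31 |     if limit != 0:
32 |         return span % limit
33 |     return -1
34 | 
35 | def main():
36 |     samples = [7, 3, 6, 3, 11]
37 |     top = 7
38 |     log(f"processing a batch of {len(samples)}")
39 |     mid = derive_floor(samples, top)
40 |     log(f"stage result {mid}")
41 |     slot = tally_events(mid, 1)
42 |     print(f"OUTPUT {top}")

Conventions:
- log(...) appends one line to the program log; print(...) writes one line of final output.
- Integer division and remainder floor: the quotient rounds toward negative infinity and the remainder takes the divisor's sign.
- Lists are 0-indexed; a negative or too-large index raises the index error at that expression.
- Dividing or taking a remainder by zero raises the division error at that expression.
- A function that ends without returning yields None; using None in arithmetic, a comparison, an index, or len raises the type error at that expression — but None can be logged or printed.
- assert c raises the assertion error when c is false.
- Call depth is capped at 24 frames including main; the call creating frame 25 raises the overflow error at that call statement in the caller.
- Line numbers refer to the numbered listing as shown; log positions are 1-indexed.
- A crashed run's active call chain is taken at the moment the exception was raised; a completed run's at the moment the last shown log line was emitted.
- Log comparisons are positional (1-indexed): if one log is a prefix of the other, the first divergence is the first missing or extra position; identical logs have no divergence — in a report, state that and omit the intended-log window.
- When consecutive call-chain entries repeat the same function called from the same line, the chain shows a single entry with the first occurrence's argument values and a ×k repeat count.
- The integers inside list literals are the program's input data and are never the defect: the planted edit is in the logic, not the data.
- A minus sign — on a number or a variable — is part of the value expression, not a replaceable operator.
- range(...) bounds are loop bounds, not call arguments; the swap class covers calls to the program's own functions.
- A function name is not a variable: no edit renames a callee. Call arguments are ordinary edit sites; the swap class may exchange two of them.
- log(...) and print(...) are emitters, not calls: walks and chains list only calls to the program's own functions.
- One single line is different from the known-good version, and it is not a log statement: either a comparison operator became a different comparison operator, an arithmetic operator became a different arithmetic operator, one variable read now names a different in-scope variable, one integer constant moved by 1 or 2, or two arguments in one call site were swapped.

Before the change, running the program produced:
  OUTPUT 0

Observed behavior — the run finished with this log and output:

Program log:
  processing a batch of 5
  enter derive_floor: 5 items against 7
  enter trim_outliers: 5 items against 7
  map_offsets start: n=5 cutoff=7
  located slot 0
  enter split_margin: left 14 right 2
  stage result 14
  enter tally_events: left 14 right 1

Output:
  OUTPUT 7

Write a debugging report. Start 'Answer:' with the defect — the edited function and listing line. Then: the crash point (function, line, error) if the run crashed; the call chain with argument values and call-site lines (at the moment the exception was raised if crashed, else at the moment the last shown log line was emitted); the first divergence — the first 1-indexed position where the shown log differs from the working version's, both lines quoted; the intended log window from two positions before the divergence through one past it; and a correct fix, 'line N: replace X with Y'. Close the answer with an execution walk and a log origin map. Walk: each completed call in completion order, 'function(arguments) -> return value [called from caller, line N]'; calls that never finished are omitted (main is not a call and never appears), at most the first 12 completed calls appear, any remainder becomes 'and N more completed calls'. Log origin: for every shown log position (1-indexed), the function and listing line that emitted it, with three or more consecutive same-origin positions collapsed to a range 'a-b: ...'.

Answer: the defect is in main at line 42.
Key fact: Nothing in the log betrays the bug — only the output does.
Call chain: main -> tally_events(14, 1) (called at line 41).
First divergence: none — the logs agree in full.
Execution walk:
  map_offsets([7, 3, 6, 3, 11], 7) -> 0  [called from trim_outliers, line 9]
  trim_outliers([7, 3, 6, 3, 11], 7) -> 14  [called from derive_floor, line 25]
  split_margin(14, 2) -> 14  [called from derive_floor, line 27]
  derive_floor([7, 3, 6, 3, 11], 7) -> 14  [called from main, line 39]
  tally_events(14, 1) -> 0  [called from main, line 41]
Log origin:
  1: from main, line 38
  2: from derive_floor, line 24
  3: from trim_outliers, line 8
  4: from map_offsets, line 2
  5: from trim_outliers, line 10
  6: from split_margin, line 15
  7: from main, line 40
  8: from tally_events, line 30
A correct fix: line 42: replace `top` with `slot`.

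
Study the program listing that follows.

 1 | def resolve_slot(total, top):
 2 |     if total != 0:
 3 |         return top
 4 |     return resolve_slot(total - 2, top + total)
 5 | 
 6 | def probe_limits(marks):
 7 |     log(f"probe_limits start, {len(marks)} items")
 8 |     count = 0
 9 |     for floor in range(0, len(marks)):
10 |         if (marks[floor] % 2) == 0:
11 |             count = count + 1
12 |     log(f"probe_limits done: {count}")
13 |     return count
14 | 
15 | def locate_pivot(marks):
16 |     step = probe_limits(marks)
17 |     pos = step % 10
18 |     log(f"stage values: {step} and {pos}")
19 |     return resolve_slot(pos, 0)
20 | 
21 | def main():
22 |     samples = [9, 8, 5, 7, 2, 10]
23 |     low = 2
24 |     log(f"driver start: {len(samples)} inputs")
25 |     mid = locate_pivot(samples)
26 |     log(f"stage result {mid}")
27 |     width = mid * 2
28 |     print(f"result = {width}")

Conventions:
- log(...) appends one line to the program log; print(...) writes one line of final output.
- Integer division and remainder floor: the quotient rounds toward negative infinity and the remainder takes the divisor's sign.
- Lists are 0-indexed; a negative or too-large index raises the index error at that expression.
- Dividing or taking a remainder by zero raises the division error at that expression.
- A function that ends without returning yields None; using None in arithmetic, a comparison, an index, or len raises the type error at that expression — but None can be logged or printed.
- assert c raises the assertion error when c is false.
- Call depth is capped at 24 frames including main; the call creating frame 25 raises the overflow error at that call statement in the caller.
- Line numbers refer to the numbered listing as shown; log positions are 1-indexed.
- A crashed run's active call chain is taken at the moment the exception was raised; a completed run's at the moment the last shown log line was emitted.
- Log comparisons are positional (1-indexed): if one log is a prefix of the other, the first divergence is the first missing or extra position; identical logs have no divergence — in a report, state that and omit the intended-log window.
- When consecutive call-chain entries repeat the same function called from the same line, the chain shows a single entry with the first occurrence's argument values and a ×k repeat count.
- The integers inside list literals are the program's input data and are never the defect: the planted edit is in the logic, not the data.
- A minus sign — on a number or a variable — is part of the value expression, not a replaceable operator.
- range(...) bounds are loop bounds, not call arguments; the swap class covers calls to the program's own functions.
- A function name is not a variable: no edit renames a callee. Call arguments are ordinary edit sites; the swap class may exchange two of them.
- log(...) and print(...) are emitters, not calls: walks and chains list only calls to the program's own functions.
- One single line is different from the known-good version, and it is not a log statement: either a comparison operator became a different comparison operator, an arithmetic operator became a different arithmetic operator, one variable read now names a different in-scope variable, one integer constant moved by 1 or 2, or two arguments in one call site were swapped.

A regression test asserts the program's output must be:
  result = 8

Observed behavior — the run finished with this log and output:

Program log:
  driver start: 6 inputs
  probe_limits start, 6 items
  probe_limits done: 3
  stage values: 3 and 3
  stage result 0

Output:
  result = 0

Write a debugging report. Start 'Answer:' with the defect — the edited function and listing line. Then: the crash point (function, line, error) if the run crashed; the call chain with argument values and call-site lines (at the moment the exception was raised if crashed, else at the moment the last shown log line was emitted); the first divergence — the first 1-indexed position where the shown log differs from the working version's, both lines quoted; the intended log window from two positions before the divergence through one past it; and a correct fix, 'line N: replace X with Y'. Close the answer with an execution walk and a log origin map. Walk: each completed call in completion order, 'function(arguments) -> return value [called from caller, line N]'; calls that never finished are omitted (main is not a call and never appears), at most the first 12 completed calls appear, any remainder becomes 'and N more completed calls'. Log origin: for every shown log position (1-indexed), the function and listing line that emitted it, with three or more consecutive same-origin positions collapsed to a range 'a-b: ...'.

Answer: the defect is in resolve_slot at line 2.
Key fact: Log line 5 is where behavior first shows: 'stage result 0' appears instead of 'stage result 4'.
Call chain: main.
First divergence: position 5 — shown 'stage result 0', intended 'stage result 4'.
Intended log window:
  3: probe_limits done: 3
  4: stage values: 3 and 3
  5: stage result 4
Execution walk:
  probe_limits([9, 8, 5, 7, 2, 10]) -> 3  [called from locate_pivot, line 16]
  resolve_slot(3, 0) -> 0  [called from locate_pivot, line 19]
  locate_pivot([9, 8, 5, 7, 2, 10]) -> 0  [called from main, line 25]
Log origins:
  1: emitted by main (line 24)
  2: emitted by probe_limits (line 7)
  3: emitted by probe_limits (line 12)
  4: emitted by locate_pivot (line 18)
  5: emitted by main (line 26)
A correct fix: line 2: replace `!=` with `<=`.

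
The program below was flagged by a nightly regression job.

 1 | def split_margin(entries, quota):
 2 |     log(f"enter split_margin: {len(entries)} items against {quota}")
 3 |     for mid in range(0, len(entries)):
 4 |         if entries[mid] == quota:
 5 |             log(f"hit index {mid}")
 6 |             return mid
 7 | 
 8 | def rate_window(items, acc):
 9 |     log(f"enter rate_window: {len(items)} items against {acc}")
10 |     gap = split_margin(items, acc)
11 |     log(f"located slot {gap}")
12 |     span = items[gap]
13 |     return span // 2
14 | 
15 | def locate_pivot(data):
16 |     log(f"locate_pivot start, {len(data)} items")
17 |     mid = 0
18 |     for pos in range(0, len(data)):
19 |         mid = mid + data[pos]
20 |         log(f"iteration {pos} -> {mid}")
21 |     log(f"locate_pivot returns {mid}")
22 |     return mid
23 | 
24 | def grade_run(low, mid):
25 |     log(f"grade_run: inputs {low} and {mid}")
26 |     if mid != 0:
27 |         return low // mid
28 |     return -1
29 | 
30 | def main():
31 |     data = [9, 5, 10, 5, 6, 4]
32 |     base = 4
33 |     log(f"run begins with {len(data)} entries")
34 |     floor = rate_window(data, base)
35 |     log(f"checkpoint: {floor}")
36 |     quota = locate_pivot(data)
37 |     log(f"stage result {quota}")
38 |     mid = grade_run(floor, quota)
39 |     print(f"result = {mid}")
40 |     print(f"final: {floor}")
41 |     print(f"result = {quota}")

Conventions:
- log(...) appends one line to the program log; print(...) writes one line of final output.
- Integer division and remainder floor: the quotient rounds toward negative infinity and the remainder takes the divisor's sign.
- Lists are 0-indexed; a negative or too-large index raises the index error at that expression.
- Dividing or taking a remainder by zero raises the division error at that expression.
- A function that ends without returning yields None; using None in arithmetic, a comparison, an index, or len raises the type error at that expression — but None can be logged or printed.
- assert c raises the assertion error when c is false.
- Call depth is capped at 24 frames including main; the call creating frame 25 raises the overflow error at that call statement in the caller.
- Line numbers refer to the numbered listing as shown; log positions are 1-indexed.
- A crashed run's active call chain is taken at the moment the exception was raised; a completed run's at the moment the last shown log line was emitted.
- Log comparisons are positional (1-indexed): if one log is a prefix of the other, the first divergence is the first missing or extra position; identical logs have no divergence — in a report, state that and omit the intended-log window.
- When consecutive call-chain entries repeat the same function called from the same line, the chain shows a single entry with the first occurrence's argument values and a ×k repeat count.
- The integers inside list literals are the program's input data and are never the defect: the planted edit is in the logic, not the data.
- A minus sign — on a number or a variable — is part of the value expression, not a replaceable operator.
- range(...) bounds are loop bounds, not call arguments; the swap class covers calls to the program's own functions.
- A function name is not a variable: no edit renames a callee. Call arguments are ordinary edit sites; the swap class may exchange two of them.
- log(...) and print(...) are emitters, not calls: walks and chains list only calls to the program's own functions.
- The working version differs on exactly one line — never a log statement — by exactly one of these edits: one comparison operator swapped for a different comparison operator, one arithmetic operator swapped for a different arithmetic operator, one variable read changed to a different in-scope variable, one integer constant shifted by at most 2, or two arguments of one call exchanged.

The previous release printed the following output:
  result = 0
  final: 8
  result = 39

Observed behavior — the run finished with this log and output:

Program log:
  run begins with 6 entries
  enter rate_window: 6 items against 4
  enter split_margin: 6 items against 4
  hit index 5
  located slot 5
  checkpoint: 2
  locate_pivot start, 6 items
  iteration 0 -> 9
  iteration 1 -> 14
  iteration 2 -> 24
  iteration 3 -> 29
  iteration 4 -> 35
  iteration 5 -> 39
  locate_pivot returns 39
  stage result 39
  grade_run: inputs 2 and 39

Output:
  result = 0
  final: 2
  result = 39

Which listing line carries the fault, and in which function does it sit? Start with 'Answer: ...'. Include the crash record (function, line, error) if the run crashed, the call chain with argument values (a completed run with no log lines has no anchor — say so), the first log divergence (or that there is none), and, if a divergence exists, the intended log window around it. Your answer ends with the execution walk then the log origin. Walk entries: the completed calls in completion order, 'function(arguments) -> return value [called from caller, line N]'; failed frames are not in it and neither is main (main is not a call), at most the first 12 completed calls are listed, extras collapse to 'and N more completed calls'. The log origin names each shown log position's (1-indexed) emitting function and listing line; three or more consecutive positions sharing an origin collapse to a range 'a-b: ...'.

Answer: the defect is in rate_window at line 13.
Key fact: The log first diverges at position 6: the faulty run prints 'checkpoint: 2' where the working version prints 'checkpoint: 8'.
Call chain: main -> grade_run(2, 39) (called at line 38).
First divergence: position 6 — the shown line 'checkpoint: 2' should read 'checkpoint: 8'.
Intended log window:
  4: hit index 5
  5: located slot 5
  6: checkpoint: 8
  7: locate_pivot start, 6 items
Execution walk:
  split_margin([9, 5, 10, 5, 6, 4], 4) -> 5  [called from rate_window, line 10]
  rate_window([9, 5, 10, 5, 6, 4], 4) -> 2  [called from main, line 34]
  locate_pivot([9, 5, 10, 5, 6, 4]) -> 39  [called from main, line 36]
  grade_run(2, 39) -> 0  [called from main, line 38]
Log origin:
  1: from main, line 33
  2: from rate_window, line 9
  3: from split_margin, line 2
  4: from split_margin, line 5
  5: from rate_window, line 11
  6: from main, line 35
  7: from locate_pivot, line 16
  8-13: from locate_pivot, line 20
  14: from locate_pivot, line 21
  15: from main, line 37
  16: from grade_run, line 25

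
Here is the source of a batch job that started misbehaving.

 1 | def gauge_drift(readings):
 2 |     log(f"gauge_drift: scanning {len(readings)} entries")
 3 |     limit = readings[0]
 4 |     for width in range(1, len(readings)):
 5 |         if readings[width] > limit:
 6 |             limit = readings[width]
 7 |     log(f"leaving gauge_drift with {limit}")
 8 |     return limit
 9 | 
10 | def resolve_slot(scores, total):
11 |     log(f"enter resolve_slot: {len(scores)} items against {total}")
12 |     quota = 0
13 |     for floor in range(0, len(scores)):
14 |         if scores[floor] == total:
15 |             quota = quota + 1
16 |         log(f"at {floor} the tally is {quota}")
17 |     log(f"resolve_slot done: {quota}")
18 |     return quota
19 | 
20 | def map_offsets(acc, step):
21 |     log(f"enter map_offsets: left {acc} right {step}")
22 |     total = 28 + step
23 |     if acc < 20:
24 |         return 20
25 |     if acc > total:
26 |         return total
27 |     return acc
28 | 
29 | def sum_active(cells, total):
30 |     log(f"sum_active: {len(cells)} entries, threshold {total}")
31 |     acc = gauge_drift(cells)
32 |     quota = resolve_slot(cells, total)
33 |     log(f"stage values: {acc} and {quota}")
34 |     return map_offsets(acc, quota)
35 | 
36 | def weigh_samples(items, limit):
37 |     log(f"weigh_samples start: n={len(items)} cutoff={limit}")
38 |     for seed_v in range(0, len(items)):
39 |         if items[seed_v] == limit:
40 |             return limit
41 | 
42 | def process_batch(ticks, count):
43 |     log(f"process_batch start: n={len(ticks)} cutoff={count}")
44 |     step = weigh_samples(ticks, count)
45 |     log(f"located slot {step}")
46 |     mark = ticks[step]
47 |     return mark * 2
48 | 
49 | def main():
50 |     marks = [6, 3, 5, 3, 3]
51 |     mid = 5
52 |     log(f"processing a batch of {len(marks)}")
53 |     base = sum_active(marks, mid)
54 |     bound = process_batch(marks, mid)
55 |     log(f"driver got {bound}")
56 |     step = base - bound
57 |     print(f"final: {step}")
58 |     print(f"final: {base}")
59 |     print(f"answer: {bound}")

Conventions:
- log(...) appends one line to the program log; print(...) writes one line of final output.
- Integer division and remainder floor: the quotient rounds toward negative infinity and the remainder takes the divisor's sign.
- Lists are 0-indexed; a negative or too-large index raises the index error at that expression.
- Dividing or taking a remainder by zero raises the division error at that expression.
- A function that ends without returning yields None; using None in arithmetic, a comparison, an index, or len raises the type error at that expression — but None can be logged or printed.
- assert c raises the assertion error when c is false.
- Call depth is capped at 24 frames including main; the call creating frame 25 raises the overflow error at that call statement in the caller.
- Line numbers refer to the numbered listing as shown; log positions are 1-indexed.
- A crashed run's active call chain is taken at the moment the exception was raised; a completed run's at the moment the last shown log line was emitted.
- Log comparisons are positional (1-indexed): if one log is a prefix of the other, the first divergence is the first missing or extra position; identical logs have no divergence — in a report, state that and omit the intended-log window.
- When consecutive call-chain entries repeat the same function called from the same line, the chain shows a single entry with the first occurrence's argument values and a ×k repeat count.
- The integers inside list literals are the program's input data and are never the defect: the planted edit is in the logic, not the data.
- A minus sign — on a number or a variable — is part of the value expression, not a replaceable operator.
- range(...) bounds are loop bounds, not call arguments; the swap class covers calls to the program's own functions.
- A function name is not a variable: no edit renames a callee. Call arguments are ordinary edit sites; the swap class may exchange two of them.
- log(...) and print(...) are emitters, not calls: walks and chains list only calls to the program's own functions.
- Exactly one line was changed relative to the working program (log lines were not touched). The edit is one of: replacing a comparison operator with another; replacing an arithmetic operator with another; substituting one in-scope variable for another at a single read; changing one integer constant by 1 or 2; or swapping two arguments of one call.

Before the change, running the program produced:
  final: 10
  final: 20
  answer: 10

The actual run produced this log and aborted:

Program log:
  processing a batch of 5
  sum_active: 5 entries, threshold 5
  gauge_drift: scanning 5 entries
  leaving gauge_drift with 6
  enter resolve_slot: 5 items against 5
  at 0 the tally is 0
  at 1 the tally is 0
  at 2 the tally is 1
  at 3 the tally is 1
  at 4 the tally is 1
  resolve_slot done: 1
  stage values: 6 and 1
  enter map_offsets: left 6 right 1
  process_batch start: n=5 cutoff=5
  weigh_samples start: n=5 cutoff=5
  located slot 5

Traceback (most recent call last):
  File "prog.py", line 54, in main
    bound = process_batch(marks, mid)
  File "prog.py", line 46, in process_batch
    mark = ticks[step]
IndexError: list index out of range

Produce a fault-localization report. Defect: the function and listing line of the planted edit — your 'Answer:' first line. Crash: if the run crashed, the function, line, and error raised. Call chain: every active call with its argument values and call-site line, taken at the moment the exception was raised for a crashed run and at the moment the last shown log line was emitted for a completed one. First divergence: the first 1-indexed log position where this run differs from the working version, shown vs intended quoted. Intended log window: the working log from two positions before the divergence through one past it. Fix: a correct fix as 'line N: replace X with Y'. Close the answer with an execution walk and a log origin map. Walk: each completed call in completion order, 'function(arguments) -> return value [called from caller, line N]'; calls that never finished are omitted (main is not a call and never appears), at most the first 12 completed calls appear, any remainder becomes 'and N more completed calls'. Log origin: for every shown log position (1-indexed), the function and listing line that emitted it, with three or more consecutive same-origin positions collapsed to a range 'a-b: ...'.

Answer: the defect is in weigh_samples at line 40.
The tell: The log first diverges at position 16: the faulty run prints 'located slot 5' where the working version prints 'located slot 2'.
Crash: process_batch, line 46, IndexError.
Call chain: main -> process_batch([6, 3, 5, 3, 3], 5) (called at line 54).
First divergence: position 16 — the shown line 'located slot 5' should read 'located slot 2'.
Intended log window:
  14: process_batch start: n=5 cutoff=5
  15: weigh_samples start: n=5 cutoff=5
  16: located slot 2
  17: driver got 10
Execution walk:
  gauge_drift([6, 3, 5, 3, 3]) -> 6  [called from sum_active, line 31]
  resolve_slot([6, 3, 5, 3, 3], 5) -> 1  [called from sum_active, line 32]
  map_offsets(6, 1) -> 20  [called from sum_active, line 34]
  sum_active([6, 3, 5, 3, 3], 5) -> 20  [called from main, line 53]
  weigh_samples([6, 3, 5, 3, 3], 5) -> 5  [called from process_batch, line 44]
Log origin:
  1: from main, line 52
  2: from sum_active, line 30
  3: from gauge_drift, line 2
  4: from gauge_drift, line 7
  5: from resolve_slot, line 11
  6-10: from resolve_slot, line 16
  11: from resolve_slot, line 17
  12: from sum_active, line 33
  13: from map_offsets, line 21
  14: from process_batch, line 43
  15: from weigh_samples, line 37
  16: from process_batch, line 45
A correct fix: line 40: replace `limit` with `seed_v`.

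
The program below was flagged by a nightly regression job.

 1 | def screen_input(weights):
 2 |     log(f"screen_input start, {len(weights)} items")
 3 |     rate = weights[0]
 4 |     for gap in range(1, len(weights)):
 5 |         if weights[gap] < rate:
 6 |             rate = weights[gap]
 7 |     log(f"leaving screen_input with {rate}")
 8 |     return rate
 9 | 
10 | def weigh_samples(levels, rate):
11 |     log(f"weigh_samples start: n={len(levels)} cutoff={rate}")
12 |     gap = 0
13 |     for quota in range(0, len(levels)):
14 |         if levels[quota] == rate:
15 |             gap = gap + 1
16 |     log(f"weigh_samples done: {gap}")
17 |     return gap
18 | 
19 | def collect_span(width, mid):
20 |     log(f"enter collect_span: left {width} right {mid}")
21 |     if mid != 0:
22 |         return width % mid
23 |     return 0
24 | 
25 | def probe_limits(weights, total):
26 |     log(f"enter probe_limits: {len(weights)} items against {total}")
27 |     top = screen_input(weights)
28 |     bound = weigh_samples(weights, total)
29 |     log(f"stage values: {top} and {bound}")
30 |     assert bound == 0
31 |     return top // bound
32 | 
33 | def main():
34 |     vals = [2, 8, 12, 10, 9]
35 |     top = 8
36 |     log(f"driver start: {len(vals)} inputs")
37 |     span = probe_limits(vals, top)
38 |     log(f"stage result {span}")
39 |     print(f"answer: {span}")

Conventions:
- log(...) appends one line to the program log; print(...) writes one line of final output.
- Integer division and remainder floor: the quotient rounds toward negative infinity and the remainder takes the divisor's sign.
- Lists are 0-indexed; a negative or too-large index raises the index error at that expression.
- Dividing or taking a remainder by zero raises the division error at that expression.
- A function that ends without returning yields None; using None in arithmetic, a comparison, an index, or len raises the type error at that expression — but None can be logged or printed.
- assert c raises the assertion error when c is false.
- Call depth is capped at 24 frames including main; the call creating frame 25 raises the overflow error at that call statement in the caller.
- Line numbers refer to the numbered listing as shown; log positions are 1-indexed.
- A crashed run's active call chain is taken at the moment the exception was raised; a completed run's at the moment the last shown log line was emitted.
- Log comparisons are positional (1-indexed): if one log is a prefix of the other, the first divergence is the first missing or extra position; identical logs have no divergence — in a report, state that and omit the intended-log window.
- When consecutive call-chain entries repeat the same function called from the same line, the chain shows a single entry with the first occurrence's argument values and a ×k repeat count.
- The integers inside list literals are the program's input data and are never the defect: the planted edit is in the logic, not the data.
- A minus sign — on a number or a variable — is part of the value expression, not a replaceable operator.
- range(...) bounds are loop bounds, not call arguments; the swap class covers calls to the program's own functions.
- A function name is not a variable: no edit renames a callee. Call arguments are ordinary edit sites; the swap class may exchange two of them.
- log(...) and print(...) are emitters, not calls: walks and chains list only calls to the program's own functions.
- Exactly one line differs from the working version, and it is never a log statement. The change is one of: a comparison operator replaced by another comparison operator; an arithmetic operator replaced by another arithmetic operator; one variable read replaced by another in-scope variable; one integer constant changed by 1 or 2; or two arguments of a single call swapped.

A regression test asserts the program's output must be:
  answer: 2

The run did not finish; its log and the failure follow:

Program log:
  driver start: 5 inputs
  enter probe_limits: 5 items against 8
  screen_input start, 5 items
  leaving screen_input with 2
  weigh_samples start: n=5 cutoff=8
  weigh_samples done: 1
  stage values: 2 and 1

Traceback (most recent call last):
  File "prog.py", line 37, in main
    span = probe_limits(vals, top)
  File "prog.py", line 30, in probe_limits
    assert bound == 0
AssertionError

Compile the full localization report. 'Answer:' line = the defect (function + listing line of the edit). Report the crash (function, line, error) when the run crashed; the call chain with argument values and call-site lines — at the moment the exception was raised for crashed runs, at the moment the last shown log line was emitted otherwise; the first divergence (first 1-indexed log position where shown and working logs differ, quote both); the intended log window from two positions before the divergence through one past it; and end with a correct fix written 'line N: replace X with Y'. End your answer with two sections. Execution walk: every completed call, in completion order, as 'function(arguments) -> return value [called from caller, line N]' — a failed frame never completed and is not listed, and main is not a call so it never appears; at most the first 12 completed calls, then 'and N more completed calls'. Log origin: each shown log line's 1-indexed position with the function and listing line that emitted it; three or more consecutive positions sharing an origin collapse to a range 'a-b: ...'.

Answer: the defect is in probe_limits at line 30.
Key observation: The log ends early — 7 lines, where the working version next logs 'stage result 2'.
Crash: probe_limits, line 30, AssertionError.
Call chain: main -> probe_limits([2, 8, 12, 10, 9], 8) (called at line 37).
First divergence: position 8; the shown log stops at 7 lines while the working version next logs 'stage result 2'.
Intended log window:
  6: weigh_samples done: 1
  7: stage values: 2 and 1
  8: stage result 2
Execution walk:
  screen_input([2, 8, 12, 10, 9]) -> 2  [called from probe_limits, line 27]
  weigh_samples([2, 8, 12, 10, 9], 8) -> 1  [called from probe_limits, line 28]
Log origins:
  1 — main, line 36
  2 — probe_limits, line 26
  3 — screen_input, line 2
  4 — screen_input, line 7
  5 — weigh_samples, line 11
  6 — weigh_samples, line 16
  7 — probe_limits, line 29
A correct fix: line 30: replace `==` with `>`.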